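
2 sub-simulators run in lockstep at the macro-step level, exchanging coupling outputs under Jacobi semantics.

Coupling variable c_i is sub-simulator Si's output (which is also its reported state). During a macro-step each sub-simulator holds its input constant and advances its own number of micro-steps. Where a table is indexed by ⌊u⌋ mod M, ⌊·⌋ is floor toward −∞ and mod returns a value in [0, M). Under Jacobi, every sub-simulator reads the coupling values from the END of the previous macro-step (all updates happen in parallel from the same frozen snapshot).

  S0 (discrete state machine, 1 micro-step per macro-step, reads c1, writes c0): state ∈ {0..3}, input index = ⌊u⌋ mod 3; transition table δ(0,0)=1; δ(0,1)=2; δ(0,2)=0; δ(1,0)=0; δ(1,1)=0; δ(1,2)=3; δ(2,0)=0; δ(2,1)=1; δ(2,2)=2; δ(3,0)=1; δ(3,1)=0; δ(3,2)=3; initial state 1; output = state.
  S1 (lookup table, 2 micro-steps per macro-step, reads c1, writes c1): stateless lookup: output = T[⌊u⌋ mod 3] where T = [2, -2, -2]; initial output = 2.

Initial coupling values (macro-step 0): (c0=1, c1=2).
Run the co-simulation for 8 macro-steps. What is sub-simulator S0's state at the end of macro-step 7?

macro 1: S0 reads c1=2 → after 1×micro: 3; S1 reads c1=2 → after 2×micro: -2 ⇒ (c0=3, c1=-2)
macro 2: S0 reads c1=-2 → after 1×micro: 0; S1 reads c1=-2 → after 2×micro: -2 ⇒ (c0=0, c1=-2)
macro 3: S0 reads c1=-2 → after 1×micro: 2; S1 reads c1=-2 → after 2×micro: -2 ⇒ (c0=2, c1=-2)
macro 4: S0 reads c1=-2 → after 1×micro: 1; S1 reads c1=-2 → after 2×micro: -2 ⇒ (c0=1, c1=-2)
macro 5: S0 reads c1=-2 → after 1×micro: 0; S1 reads c1=-2 → after 2×micro: -2 ⇒ (c0=0, c1=-2)
macro 6: S0 reads c1=-2 → after 1×micro: 2; S1 reads c1=-2 → after 2×micro: -2 ⇒ (c0=2, c1=-2)
macro 7: S0 reads c1=-2 → after 1×micro: 1; S1 reads c1=-2 → after 2×micro: -2 ⇒ (c0=1, c1=-2)
macro 8: S0 reads c1=-2 → after 1×micro: 0; S1 reads c1=-2 → after 2×micro: -2 ⇒ (c0=0, c1=-2)

S0 state at macro-step 7 = 1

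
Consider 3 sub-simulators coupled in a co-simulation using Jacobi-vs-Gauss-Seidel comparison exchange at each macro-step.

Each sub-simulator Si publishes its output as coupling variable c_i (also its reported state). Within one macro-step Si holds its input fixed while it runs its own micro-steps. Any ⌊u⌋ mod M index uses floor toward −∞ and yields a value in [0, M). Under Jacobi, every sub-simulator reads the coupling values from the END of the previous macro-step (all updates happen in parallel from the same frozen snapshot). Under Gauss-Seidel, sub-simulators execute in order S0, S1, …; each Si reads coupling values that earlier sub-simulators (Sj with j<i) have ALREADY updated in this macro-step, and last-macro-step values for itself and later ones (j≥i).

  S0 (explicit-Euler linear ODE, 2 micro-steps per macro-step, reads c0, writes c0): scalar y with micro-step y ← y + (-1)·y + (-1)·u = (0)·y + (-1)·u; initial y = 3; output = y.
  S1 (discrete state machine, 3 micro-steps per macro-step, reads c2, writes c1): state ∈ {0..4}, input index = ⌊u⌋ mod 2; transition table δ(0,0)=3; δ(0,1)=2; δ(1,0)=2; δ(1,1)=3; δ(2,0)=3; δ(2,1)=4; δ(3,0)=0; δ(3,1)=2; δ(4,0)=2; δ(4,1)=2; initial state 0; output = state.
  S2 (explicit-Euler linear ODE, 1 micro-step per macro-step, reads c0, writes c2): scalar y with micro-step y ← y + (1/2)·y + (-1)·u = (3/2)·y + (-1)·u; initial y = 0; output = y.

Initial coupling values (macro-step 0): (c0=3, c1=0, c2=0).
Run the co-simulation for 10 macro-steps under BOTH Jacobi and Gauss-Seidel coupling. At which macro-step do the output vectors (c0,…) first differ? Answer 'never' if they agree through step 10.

[Jacobi] macro 1: S0 reads c0=3 → after 2×micro: -3; S1 reads c2=0 → after 3×micro: 3; S2 reads c0=3 → after 1×micro: -3 ⇒ (c0=-3, c1=3, c2=-3)
[Jacobi] macro 2: S0 reads c0=-3 → after 2×micro: 3; S1 reads c2=-3 → after 3×micro: 2; S2 reads c0=-3 → after 1×micro: -3/2 ⇒ (c0=3, c1=2, c2=-3/2)
[Jacobi] macro 3: S0 reads c0=3 → after 2×micro: -3; S1 reads c2=-3/2 → after 3×micro: 3; S2 reads c0=3 → after 1×micro: -21/4 ⇒ (c0=-3, c1=3, c2=-21/4)
[Jacobi] macro 4: S0 reads c0=-3 → after 2×micro: 3; S1 reads c2=-21/4 → after 3×micro: 0; S2 reads c0=-3 → after 1×micro: -39/8 ⇒ (c0=3, c1=0, c2=-39/8)
[Jacobi] macro 5: S0 reads c0=3 → after 2×micro: -3; S1 reads c2=-39/8 → after 3×micro: 2; S2 reads c0=3 → after 1×micro: -165/16 ⇒ (c0=-3, c1=2, c2=-165/16)
[Jacobi] macro 6: S0 reads c0=-3 → after 2×micro: 3; S1 reads c2=-165/16 → after 3×micro: 4; S2 reads c0=-3 → after 1×micro: -399/32 ⇒ (c0=3, c1=4, c2=-399/32)
[Jacobi] macro 7: S0 reads c0=3 → after 2×micro: -3; S1 reads c2=-399/32 → after 3×micro: 2; S2 reads c0=3 → after 1×micro: -1389/64 ⇒ (c0=-3, c1=2, c2=-1389/64)
[Jacobi] macro 8: S0 reads c0=-3 → after 2×micro: 3; S1 reads c2=-1389/64 → after 3×micro: 3; S2 reads c0=-3 → after 1×micro: -3783/128 ⇒ (c0=3, c1=3, c2=-3783/128)
[Jacobi] macro 9: S0 reads c0=3 → after 2×micro: -3; S1 reads c2=-3783/128 → after 3×micro: 0; S2 reads c0=3 → after 1×micro: -12117/256 ⇒ (c0=-3, c1=0, c2=-12117/256)
[Jacobi] macro 10: S0 reads c0=-3 → after 2×micro: 3; S1 reads c2=-12117/256 → after 3×micro: 3; S2 reads c0=-3 → after 1×micro: -34815/512 ⇒ (c0=3, c1=3, c2=-34815/512)
[Gauss-Seidel] macro 1: S0 reads c0=3 → after 2×micro: -3; S1 reads c2=0 → after 3×micro: 3; S2 reads c0=-3 → after 1×micro: 3 ⇒ (c0=-3, c1=3, c2=3)
[Gauss-Seidel] macro 2: S0 reads c0=-3 → after 2×micro: 3; S1 reads c2=3 → after 3×micro: 2; S2 reads c0=3 → after 1×micro: 3/2 ⇒ (c0=3, c1=2, c2=3/2)
[Gauss-Seidel] macro 3: S0 reads c0=3 → after 2×micro: -3; S1 reads c2=3/2 → after 3×micro: 4; S2 reads c0=-3 → after 1×micro: 21/4 ⇒ (c0=-3, c1=4, c2=21/4)
[Gauss-Seidel] macro 4: S0 reads c0=-3 → after 2×micro: 3; S1 reads c2=21/4 → after 3×micro: 2; S2 reads c0=3 → after 1×micro: 39/8 ⇒ (c0=3, c1=2, c2=39/8)
[Gauss-Seidel] macro 5: S0 reads c0=3 → after 2×micro: -3; S1 reads c2=39/8 → after 3×micro: 3; S2 reads c0=-3 → after 1×micro: 165/16 ⇒ (c0=-3, c1=3, c2=165/16)
[Gauss-Seidel] macro 6: S0 reads c0=-3 → after 2×micro: 3; S1 reads c2=165/16 → after 3×micro: 0; S2 reads c0=3 → after 1×micro: 399/32 ⇒ (c0=3, c1=0, c2=399/32)
[Gauss-Seidel] macro 7: S0 reads c0=3 → after 2×micro: -3; S1 reads c2=399/32 → after 3×micro: 3; S2 reads c0=-3 → after 1×micro: 1389/64 ⇒ (c0=-3, c1=3, c2=1389/64)
[Gauss-Seidel] macro 8: S0 reads c0=-3 → after 2×micro: 3; S1 reads c2=1389/64 → after 3×micro: 2; S2 reads c0=3 → after 1×micro: 3783/128 ⇒ (c0=3, c1=2, c2=3783/128)
[Gauss-Seidel] macro 9: S0 reads c0=3 → after 2×micro: -3; S1 reads c2=3783/128 → after 3×micro: 4; S2 reads c0=-3 → after 1×micro: 12117/256 ⇒ (c0=-3, c1=4, c2=12117/256)
[Gauss-Seidel] macro 10: S0 reads c0=-3 → after 2×micro: 3; S1 reads c2=12117/256 → after 3×micro: 2; S2 reads c0=3 → after 1×micro: 34815/512 ⇒ (c0=3, c1=2, c2=34815/512)

first divergence at macro-step: 1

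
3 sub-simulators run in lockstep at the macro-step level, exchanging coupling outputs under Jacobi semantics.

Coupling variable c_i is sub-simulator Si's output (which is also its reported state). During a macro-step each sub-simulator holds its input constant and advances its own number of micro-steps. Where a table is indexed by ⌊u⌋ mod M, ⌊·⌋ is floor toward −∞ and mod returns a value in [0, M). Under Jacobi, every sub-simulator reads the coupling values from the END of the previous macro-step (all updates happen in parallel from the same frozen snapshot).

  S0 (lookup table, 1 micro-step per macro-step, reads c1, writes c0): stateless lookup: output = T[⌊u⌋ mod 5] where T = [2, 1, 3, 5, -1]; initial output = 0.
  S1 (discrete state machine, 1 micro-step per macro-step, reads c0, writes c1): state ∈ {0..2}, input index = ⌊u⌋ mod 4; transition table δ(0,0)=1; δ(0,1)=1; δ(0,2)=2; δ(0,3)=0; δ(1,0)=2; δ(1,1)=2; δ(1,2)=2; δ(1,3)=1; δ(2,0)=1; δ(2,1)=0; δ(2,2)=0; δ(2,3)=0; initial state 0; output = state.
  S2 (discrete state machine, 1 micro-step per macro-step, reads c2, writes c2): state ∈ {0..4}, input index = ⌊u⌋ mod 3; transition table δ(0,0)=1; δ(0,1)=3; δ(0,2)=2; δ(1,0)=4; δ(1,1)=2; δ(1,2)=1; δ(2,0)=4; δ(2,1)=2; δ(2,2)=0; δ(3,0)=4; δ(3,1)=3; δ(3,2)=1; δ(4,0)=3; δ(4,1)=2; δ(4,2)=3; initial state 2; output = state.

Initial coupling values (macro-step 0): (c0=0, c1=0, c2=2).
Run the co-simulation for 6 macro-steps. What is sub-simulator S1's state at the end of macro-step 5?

S1 state at macro-step 5 = 2

macro 1: S0 reads c1=0 → after 1×micro: 2; S1 reads c0=0 → after 1×micro: 1; S2 reads c2=2 → after 1×micro: 0 ⇒ (c0=2, c1=1, c2=0)
macro 2: S0 reads c1=1 → after 1×micro: 1; S1 reads c0=2 → after 1×micro: 2; S2 reads c2=0 → after 1×micro: 1 ⇒ (c0=1, c1=2, c2=1)
macro 3: S0 reads c1=2 → after 1×micro: 3; S1 reads c0=1 → after 1×micro: 0; S2 reads c2=1 → after 1×micro: 2 ⇒ (c0=3, c1=0, c2=2)
macro 4: S0 reads c1=0 → after 1×micro: 2; S1 reads c0=3 → after 1×micro: 0; S2 reads c2=2 → after 1×micro: 0 ⇒ (c0=2, c1=0, c2=0)
macro 5: S0 reads c1=0 → after 1×micro: 2; S1 reads c0=2 → after 1×micro: 2; S2 reads c2=0 → after 1×micro: 1 ⇒ (c0=2, c1=2, c2=1)
macro 6: S0 reads c1=2 → after 1×micro: 3; S1 reads c0=2 → after 1×micro: 0; S2 reads c2=1 → after 1×micro: 2 ⇒ (c0=3, c1=0, c2=2)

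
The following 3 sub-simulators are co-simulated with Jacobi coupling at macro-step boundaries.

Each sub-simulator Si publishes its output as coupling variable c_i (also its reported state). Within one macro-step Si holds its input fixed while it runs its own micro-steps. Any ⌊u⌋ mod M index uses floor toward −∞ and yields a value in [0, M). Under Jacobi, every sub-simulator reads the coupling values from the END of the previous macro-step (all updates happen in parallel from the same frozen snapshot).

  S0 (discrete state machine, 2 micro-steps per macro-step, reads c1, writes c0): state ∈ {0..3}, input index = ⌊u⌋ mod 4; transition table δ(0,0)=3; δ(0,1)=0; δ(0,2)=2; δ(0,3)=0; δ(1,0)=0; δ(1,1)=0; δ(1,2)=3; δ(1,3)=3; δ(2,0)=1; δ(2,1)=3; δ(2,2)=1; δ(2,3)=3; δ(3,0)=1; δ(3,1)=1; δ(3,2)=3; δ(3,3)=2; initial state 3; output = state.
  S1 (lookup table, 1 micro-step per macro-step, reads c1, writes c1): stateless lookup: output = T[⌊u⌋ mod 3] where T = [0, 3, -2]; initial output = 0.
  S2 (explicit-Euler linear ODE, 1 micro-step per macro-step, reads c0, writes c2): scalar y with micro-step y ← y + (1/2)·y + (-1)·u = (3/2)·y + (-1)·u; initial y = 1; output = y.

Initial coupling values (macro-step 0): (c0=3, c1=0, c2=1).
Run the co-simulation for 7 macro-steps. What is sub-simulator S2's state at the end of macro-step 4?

S2 state at macro-step 4 = -153/16

macro 1: S0 reads c1=0 → after 2×micro: 0; S1 reads c1=0 → after 1×micro: 0; S2 reads c0=3 → after 1×micro: -3/2 ⇒ (c0=0, c1=0, c2=-3/2)
macro 2: S0 reads c1=0 → after 2×micro: 1; S1 reads c1=0 → after 1×micro: 0; S2 reads c0=0 → after 1×micro: -9/4 ⇒ (c0=1, c1=0, c2=-9/4)
macro 3: S0 reads c1=0 → after 2×micro: 3; S1 reads c1=0 → after 1×micro: 0; S2 reads c0=1 → after 1×micro: -35/8 ⇒ (c0=3, c1=0, c2=-35/8)
macro 4: S0 reads c1=0 → after 2×micro: 0; S1 reads c1=0 → after 1×micro: 0; S2 reads c0=3 → after 1×micro: -153/16 ⇒ (c0=0, c1=0, c2=-153/16)
macro 5: S0 reads c1=0 → after 2×micro: 1; S1 reads c1=0 → after 1×micro: 0; S2 reads c0=0 → after 1×micro: -459/32 ⇒ (c0=1, c1=0, c2=-459/32)
macro 6: S0 reads c1=0 → after 2×micro: 3; S1 reads c1=0 → after 1×micro: 0; S2 reads c0=1 → after 1×micro: -1441/64 ⇒ (c0=3, c1=0, c2=-1441/64)
macro 7: S0 reads c1=0 → after 2×micro: 0; S1 reads c1=0 → after 1×micro: 0; S2 reads c0=3 → after 1×micro: -4707/128 ⇒ (c0=0, c1=0, c2=-4707/128)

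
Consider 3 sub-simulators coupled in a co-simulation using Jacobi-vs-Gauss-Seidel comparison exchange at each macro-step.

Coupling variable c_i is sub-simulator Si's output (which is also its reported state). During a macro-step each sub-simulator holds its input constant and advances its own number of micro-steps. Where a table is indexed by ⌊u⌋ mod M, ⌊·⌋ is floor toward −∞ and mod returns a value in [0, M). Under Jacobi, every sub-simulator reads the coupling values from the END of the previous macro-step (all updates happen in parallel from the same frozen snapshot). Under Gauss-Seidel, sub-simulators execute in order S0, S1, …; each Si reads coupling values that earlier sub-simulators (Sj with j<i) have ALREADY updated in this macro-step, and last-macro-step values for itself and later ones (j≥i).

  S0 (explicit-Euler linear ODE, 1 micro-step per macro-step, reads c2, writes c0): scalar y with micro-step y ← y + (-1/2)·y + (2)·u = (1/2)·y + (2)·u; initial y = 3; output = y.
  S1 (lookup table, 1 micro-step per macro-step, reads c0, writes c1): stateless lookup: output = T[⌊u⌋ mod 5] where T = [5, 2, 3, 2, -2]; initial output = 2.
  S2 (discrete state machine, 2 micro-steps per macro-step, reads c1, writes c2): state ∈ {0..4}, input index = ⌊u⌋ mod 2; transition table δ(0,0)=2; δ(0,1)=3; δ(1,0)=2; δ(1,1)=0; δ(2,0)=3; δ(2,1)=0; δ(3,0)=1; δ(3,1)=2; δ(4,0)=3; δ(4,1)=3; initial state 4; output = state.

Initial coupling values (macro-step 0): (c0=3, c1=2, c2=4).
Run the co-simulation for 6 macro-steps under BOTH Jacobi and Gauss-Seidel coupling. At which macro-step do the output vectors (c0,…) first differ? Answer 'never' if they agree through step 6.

first divergence at macro-step: 1

[Jacobi] macro 1: S0 reads c2=4 → after 1×micro: 19/2; S1 reads c0=3 → after 1×micro: 2; S2 reads c1=2 → after 2×micro: 1 ⇒ (c0=19/2, c1=2, c2=1)
[Jacobi] macro 2: S0 reads c2=1 → after 1×micro: 27/4; S1 reads c0=19/2 → after 1×micro: -2; S2 reads c1=2 → after 2×micro: 3 ⇒ (c0=27/4, c1=-2, c2=3)
[Jacobi] macro 3: S0 reads c2=3 → after 1×micro: 75/8; S1 reads c0=27/4 → after 1×micro: 2; S2 reads c1=-2 → after 2×micro: 2 ⇒ (c0=75/8, c1=2, c2=2)
[Jacobi] macro 4: S0 reads c2=2 → after 1×micro: 139/16; S1 reads c0=75/8 → after 1×micro: -2; S2 reads c1=2 → after 2×micro: 1 ⇒ (c0=139/16, c1=-2, c2=1)
[Jacobi] macro 5: S0 reads c2=1 → after 1×micro: 203/32; S1 reads c0=139/16 → after 1×micro: 2; S2 reads c1=-2 → after 2×micro: 3 ⇒ (c0=203/32, c1=2, c2=3)
[Jacobi] macro 6: S0 reads c2=3 → after 1×micro: 587/64; S1 reads c0=203/32 → after 1×micro: 2; S2 reads c1=2 → after 2×micro: 2 ⇒ (c0=587/64, c1=2, c2=2)
[Gauss-Seidel] macro 1: S0 reads c2=4 → after 1×micro: 19/2; S1 reads c0=19/2 → after 1×micro: -2; S2 reads c1=-2 → after 2×micro: 1 ⇒ (c0=19/2, c1=-2, c2=1)
[Gauss-Seidel] macro 2: S0 reads c2=1 → after 1×micro: 27/4; S1 reads c0=27/4 → after 1×micro: 2; S2 reads c1=2 → after 2×micro: 3 ⇒ (c0=27/4, c1=2, c2=3)
[Gauss-Seidel] macro 3: S0 reads c2=3 → after 1×micro: 75/8; S1 reads c0=75/8 → after 1×micro: -2; S2 reads c1=-2 → after 2×micro: 2 ⇒ (c0=75/8, c1=-2, c2=2)
[Gauss-Seidel] macro 4: S0 reads c2=2 → after 1×micro: 139/16; S1 reads c0=139/16 → after 1×micro: 2; S2 reads c1=2 → after 2×micro: 1 ⇒ (c0=139/16, c1=2, c2=1)
[Gauss-Seidel] macro 5: S0 reads c2=1 → after 1×micro: 203/32; S1 reads c0=203/32 → after 1×micro: 2; S2 reads c1=2 → after 2×micro: 3 ⇒ (c0=203/32, c1=2, c2=3)
[Gauss-Seidel] macro 6: S0 reads c2=3 → after 1×micro: 587/64; S1 reads c0=587/64 → after 1×micro: -2; S2 reads c1=-2 → after 2×micro: 2 ⇒ (c0=587/64, c1=-2, c2=2)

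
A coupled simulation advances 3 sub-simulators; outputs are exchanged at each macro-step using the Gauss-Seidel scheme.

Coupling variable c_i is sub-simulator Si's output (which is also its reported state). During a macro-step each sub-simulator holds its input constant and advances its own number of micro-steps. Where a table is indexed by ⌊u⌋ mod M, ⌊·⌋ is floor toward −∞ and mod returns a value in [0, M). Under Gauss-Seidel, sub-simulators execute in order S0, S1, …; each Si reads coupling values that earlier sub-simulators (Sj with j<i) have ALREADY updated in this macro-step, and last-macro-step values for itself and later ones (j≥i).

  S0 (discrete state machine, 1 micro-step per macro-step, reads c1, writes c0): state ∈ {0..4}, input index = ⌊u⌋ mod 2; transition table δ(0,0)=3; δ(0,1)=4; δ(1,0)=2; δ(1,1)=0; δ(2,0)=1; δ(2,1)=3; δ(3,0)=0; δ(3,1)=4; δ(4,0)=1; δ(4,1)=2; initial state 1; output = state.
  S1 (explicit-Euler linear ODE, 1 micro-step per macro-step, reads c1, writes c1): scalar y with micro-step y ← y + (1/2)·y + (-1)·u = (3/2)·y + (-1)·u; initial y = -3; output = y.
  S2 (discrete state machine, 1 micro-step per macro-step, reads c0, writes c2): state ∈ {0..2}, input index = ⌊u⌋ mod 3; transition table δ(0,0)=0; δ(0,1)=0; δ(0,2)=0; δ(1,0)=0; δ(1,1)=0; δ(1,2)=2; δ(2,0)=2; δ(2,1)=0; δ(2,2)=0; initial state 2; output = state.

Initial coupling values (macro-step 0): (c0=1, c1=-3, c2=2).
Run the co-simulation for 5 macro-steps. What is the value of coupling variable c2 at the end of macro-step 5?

c2 at macro-step 5 = 0

macro 1: S0 reads c1=-3 → after 1×micro: 0; S1 reads c1=-3 → after 1×micro: -3/2; S2 reads c0=0 → after 1×micro: 2 ⇒ (c0=0, c1=-3/2, c2=2)
macro 2: S0 reads c1=-3/2 → after 1×micro: 3; S1 reads c1=-3/2 → after 1×micro: -3/4; S2 reads c0=3 → after 1×micro: 2 ⇒ (c0=3, c1=-3/4, c2=2)
macro 3: S0 reads c1=-3/4 → after 1×micro: 4; S1 reads c1=-3/4 → after 1×micro: -3/8; S2 reads c0=4 → after 1×micro: 0 ⇒ (c0=4, c1=-3/8, c2=0)
macro 4: S0 reads c1=-3/8 → after 1×micro: 2; S1 reads c1=-3/8 → after 1×micro: -3/16; S2 reads c0=2 → after 1×micro: 0 ⇒ (c0=2, c1=-3/16, c2=0)
macro 5: S0 reads c1=-3/16 → after 1×micro: 3; S1 reads c1=-3/16 → after 1×micro: -3/32; S2 reads c0=3 → after 1×micro: 0 ⇒ (c0=3, c1=-3/32, c2=0)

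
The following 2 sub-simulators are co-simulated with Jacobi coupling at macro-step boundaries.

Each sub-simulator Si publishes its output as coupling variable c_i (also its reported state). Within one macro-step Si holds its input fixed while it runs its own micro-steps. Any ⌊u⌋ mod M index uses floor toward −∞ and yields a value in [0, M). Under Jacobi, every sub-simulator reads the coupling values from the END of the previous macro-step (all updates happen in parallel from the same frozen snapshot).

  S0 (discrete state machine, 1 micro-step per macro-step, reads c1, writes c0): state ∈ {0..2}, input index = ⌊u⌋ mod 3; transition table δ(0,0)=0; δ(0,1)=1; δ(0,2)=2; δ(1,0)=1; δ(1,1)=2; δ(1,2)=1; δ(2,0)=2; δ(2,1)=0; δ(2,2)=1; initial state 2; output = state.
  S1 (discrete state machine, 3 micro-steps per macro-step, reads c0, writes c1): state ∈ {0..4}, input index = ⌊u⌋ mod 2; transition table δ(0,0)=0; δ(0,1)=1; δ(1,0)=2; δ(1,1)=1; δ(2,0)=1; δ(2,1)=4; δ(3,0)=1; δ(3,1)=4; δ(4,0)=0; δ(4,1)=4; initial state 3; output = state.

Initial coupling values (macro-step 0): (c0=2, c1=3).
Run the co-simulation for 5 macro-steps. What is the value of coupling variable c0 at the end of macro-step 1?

c0 at macro-step 1 = 2

macro 1: S0 reads c1=3 → after 1×micro: 2; S1 reads c0=2 → after 3×micro: 1 ⇒ (c0=2, c1=1)
macro 2: S0 reads c1=1 → after 1×micro: 0; S1 reads c0=2 → after 3×micro: 2 ⇒ (c0=0, c1=2)
macro 3: S0 reads c1=2 → after 1×micro: 2; S1 reads c0=0 → after 3×micro: 1 ⇒ (c0=2, c1=1)
macro 4: S0 reads c1=1 → after 1×micro: 0; S1 reads c0=2 → after 3×micro: 2 ⇒ (c0=0, c1=2)
macro 5: S0 reads c1=2 → after 1×micro: 2; S1 reads c0=0 → after 3×micro: 1 ⇒ (c0=2, c1=1)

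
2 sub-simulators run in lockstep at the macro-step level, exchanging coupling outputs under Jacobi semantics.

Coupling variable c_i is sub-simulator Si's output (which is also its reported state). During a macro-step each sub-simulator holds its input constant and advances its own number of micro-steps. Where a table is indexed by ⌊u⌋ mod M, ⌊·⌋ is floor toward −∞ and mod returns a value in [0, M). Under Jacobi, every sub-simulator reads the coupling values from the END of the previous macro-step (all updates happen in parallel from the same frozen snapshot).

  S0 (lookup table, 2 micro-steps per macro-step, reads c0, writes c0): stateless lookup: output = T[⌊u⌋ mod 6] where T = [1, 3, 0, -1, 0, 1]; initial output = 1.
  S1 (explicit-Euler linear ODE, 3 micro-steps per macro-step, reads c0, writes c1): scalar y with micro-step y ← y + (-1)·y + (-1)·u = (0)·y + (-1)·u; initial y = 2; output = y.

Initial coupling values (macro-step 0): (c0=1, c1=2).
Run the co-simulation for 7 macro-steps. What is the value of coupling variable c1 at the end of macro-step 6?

c1 at macro-step 6 = 1

macro 1: S0 reads c0=1 → after 2×micro: 3; S1 reads c0=1 → after 3×micro: -1 ⇒ (c0=3, c1=-1)
macro 2: S0 reads c0=3 → after 2×micro: -1; S1 reads c0=3 → after 3×micro: -3 ⇒ (c0=-1, c1=-3)
macro 3: S0 reads c0=-1 → after 2×micro: 1; S1 reads c0=-1 → after 3×micro: 1 ⇒ (c0=1, c1=1)
macro 4: S0 reads c0=1 → after 2×micro: 3; S1 reads c0=1 → after 3×micro: -1 ⇒ (c0=3, c1=-1)
macro 5: S0 reads c0=3 → after 2×micro: -1; S1 reads c0=3 → after 3×micro: -3 ⇒ (c0=-1, c1=-3)
macro 6: S0 reads c0=-1 → after 2×micro: 1; S1 reads c0=-1 → after 3×micro: 1 ⇒ (c0=1, c1=1)
macro 7: S0 reads c0=1 → after 2×micro: 3; S1 reads c0=1 → after 3×micro: -1 ⇒ (c0=3, c1=-1)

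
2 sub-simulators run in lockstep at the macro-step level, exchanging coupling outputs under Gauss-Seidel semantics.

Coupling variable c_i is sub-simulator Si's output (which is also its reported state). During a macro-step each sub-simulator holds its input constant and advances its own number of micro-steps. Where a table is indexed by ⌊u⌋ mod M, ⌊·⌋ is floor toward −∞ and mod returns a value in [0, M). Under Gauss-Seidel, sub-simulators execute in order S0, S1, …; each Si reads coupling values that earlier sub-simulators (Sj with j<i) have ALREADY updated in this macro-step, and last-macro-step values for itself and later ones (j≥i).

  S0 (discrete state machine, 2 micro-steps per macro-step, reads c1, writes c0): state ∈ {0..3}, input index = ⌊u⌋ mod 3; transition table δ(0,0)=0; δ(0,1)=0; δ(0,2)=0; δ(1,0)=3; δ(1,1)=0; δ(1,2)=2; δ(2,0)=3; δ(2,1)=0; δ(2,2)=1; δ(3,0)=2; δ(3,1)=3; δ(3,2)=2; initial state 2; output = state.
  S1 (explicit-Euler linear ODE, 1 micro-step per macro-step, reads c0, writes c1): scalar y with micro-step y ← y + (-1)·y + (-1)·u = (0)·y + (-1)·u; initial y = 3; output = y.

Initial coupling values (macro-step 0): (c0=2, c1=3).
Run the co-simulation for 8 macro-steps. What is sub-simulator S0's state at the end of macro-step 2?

macro 1: S0 reads c1=3 → after 2×micro: 2; S1 reads c0=2 → after 1×micro: -2 ⇒ (c0=2, c1=-2)
macro 2: S0 reads c1=-2 → after 2×micro: 0; S1 reads c0=0 → after 1×micro: 0 ⇒ (c0=0, c1=0)
macro 3: S0 reads c1=0 → after 2×micro: 0; S1 reads c0=0 → after 1×micro: 0 ⇒ (c0=0, c1=0)
macro 4: S0 reads c1=0 → after 2×micro: 0; S1 reads c0=0 → after 1×micro: 0 ⇒ (c0=0, c1=0)
macro 5: S0 reads c1=0 → after 2×micro: 0; S1 reads c0=0 → after 1×micro: 0 ⇒ (c0=0, c1=0)
macro 6: S0 reads c1=0 → after 2×micro: 0; S1 reads c0=0 → after 1×micro: 0 ⇒ (c0=0, c1=0)
macro 7: S0 reads c1=0 → after 2×micro: 0; S1 reads c0=0 → after 1×micro: 0 ⇒ (c0=0, c1=0)
macro 8: S0 reads c1=0 → after 2×micro: 0; S1 reads c0=0 → after 1×micro: 0 ⇒ (c0=0, c1=0)

S0 state at macro-step 2 = 0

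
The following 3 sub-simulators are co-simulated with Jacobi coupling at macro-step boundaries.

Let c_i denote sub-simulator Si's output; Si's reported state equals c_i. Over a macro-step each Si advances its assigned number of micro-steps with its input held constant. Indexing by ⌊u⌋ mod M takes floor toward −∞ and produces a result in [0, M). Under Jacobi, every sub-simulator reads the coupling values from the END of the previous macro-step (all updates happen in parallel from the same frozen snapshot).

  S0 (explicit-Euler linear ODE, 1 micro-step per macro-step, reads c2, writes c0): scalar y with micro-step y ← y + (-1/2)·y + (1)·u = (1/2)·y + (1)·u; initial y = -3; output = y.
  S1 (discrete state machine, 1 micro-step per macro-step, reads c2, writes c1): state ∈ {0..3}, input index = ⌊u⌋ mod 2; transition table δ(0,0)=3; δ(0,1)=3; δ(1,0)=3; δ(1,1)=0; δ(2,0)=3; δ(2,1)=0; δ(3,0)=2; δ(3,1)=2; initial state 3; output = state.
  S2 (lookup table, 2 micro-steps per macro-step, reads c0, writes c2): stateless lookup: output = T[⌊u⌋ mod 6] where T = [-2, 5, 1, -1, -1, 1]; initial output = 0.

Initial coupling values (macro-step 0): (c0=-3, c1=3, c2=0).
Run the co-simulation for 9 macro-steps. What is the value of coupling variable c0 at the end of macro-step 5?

macro 1: S0 reads c2=0 → after 1×micro: -3/2; S1 reads c2=0 → after 1×micro: 2; S2 reads c0=-3 → after 2×micro: -1 ⇒ (c0=-3/2, c1=2, c2=-1)
macro 2: S0 reads c2=-1 → after 1×micro: -7/4; S1 reads c2=-1 → after 1×micro: 0; S2 reads c0=-3/2 → after 2×micro: -1 ⇒ (c0=-7/4, c1=0, c2=-1)
macro 3: S0 reads c2=-1 → after 1×micro: -15/8; S1 reads c2=-1 → after 1×micro: 3; S2 reads c0=-7/4 → after 2×micro: -1 ⇒ (c0=-15/8, c1=3, c2=-1)
macro 4: S0 reads c2=-1 → after 1×micro: -31/16; S1 reads c2=-1 → after 1×micro: 2; S2 reads c0=-15/8 → after 2×micro: -1 ⇒ (c0=-31/16, c1=2, c2=-1)
macro 5: S0 reads c2=-1 → after 1×micro: -63/32; S1 reads c2=-1 → after 1×micro: 0; S2 reads c0=-31/16 → after 2×micro: -1 ⇒ (c0=-63/32, c1=0, c2=-1)
macro 6: S0 reads c2=-1 → after 1×micro: -127/64; S1 reads c2=-1 → after 1×micro: 3; S2 reads c0=-63/32 → after 2×micro: -1 ⇒ (c0=-127/64, c1=3, c2=-1)
macro 7: S0 reads c2=-1 → after 1×micro: -255/128; S1 reads c2=-1 → after 1×micro: 2; S2 reads c0=-127/64 → after 2×micro: -1 ⇒ (c0=-255/128, c1=2, c2=-1)
macro 8: S0 reads c2=-1 → after 1×micro: -511/256; S1 reads c2=-1 → after 1×micro: 0; S2 reads c0=-255/128 → after 2×micro: -1 ⇒ (c0=-511/256, c1=0, c2=-1)
macro 9: S0 reads c2=-1 → after 1×micro: -1023/512; S1 reads c2=-1 → after 1×micro: 3; S2 reads c0=-511/256 → after 2×micro: -1 ⇒ (c0=-1023/512, c1=3, c2=-1)

c0 at macro-step 5 = -63/32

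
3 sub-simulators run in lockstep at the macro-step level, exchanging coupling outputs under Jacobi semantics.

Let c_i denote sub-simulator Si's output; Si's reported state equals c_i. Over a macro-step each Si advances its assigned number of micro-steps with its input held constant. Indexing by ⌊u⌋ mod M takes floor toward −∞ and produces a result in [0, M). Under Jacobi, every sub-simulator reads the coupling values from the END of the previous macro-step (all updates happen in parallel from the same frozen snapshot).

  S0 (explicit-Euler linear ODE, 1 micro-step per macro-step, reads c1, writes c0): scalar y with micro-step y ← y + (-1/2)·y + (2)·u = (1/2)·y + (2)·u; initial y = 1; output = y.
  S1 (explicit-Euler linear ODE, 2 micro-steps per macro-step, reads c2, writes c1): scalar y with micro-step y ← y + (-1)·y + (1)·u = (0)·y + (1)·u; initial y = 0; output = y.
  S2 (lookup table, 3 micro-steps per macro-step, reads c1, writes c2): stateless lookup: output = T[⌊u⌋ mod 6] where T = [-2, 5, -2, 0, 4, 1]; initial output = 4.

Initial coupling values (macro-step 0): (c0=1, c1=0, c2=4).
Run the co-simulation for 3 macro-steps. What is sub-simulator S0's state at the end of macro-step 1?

macro 1: S0 reads c1=0 → after 1×micro: 1/2; S1 reads c2=4 → after 2×micro: 4; S2 reads c1=0 → after 3×micro: -2 ⇒ (c0=1/2, c1=4, c2=-2)
macro 2: S0 reads c1=4 → after 1×micro: 33/4; S1 reads c2=-2 → after 2×micro: -2; S2 reads c1=4 → after 3×micro: 4 ⇒ (c0=33/4, c1=-2, c2=4)
macro 3: S0 reads c1=-2 → after 1×micro: 1/8; S1 reads c2=4 → after 2×micro: 4; S2 reads c1=-2 → after 3×micro: 4 ⇒ (c0=1/8, c1=4, c2=4)

S0 state at macro-step 1 = 1/2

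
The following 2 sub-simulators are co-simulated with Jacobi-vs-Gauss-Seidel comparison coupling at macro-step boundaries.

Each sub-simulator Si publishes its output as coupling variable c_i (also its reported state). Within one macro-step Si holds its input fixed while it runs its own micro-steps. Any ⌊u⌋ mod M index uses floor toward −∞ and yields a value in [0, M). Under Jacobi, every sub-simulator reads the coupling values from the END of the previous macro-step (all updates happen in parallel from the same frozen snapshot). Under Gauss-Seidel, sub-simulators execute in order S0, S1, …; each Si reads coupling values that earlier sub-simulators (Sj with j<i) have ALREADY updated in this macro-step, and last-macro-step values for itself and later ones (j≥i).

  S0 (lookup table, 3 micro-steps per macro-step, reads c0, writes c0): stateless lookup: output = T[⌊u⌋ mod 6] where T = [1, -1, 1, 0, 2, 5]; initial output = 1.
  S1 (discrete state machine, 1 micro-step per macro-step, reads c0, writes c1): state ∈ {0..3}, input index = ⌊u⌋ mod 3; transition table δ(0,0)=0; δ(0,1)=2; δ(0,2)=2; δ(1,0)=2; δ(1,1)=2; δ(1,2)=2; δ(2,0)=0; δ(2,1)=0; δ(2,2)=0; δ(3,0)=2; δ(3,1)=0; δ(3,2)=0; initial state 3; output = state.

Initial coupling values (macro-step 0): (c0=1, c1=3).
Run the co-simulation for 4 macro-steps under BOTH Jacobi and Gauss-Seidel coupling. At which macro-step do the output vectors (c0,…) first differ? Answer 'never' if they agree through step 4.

[Jacobi] macro 1: S0 reads c0=1 → after 3×micro: -1; S1 reads c0=1 → after 1×micro: 0 ⇒ (c0=-1, c1=0)
[Jacobi] macro 2: S0 reads c0=-1 → after 3×micro: 5; S1 reads c0=-1 → after 1×micro: 2 ⇒ (c0=5, c1=2)
[Jacobi] macro 3: S0 reads c0=5 → after 3×micro: 5; S1 reads c0=5 → after 1×micro: 0 ⇒ (c0=5, c1=0)
[Jacobi] macro 4: S0 reads c0=5 → after 3×micro: 5; S1 reads c0=5 → after 1×micro: 2 ⇒ (c0=5, c1=2)
[Gauss-Seidel] macro 1: S0 reads c0=1 → after 3×micro: -1; S1 reads c0=-1 → after 1×micro: 0 ⇒ (c0=-1, c1=0)
[Gauss-Seidel] macro 2: S0 reads c0=-1 → after 3×micro: 5; S1 reads c0=5 → after 1×micro: 2 ⇒ (c0=5, c1=2)
[Gauss-Seidel] macro 3: S0 reads c0=5 → after 3×micro: 5; S1 reads c0=5 → after 1×micro: 0 ⇒ (c0=5, c1=0)
[Gauss-Seidel] macro 4: S0 reads c0=5 → after 3×micro: 5; S1 reads c0=5 → after 1×micro: 2 ⇒ (c0=5, c1=2)

first divergence at macro-step: never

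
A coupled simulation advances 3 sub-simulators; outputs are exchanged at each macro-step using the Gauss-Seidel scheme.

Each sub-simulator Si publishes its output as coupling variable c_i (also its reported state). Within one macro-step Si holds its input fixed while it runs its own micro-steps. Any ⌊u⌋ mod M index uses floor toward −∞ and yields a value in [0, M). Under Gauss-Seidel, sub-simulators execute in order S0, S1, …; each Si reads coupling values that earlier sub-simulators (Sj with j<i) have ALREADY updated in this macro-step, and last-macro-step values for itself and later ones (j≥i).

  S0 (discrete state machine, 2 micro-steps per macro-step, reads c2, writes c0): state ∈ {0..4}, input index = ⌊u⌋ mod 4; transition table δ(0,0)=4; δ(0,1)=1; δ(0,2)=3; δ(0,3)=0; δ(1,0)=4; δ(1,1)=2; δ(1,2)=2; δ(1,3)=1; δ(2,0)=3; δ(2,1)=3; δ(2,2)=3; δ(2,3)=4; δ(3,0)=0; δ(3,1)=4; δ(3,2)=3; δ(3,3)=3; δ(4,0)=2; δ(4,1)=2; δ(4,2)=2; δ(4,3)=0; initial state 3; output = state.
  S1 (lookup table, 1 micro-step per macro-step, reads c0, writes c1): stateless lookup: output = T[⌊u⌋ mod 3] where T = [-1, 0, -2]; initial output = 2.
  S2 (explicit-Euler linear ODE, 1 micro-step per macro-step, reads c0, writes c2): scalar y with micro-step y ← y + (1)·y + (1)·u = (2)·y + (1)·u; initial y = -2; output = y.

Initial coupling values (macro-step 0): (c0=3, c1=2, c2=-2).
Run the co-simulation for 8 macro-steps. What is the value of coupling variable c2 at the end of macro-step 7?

macro 1: S0 reads c2=-2 → after 2×micro: 3; S1 reads c0=3 → after 1×micro: -1; S2 reads c0=3 → after 1×micro: -1 ⇒ (c0=3, c1=-1, c2=-1)
macro 2: S0 reads c2=-1 → after 2×micro: 3; S1 reads c0=3 → after 1×micro: -1; S2 reads c0=3 → after 1×micro: 1 ⇒ (c0=3, c1=-1, c2=1)
macro 3: S0 reads c2=1 → after 2×micro: 2; S1 reads c0=2 → after 1×micro: -2; S2 reads c0=2 → after 1×micro: 4 ⇒ (c0=2, c1=-2, c2=4)
macro 4: S0 reads c2=4 → after 2×micro: 0; S1 reads c0=0 → after 1×micro: -1; S2 reads c0=0 → after 1×micro: 8 ⇒ (c0=0, c1=-1, c2=8)
macro 5: S0 reads c2=8 → after 2×micro: 2; S1 reads c0=2 → after 1×micro: -2; S2 reads c0=2 → after 1×micro: 18 ⇒ (c0=2, c1=-2, c2=18)
macro 6: S0 reads c2=18 → after 2×micro: 3; S1 reads c0=3 → after 1×micro: -1; S2 reads c0=3 → after 1×micro: 39 ⇒ (c0=3, c1=-1, c2=39)
macro 7: S0 reads c2=39 → after 2×micro: 3; S1 reads c0=3 → after 1×micro: -1; S2 reads c0=3 → after 1×micro: 81 ⇒ (c0=3, c1=-1, c2=81)
macro 8: S0 reads c2=81 → after 2×micro: 2; S1 reads c0=2 → after 1×micro: -2; S2 reads c0=2 → after 1×micro: 164 ⇒ (c0=2, c1=-2, c2=164)

c2 at macro-step 7 = 81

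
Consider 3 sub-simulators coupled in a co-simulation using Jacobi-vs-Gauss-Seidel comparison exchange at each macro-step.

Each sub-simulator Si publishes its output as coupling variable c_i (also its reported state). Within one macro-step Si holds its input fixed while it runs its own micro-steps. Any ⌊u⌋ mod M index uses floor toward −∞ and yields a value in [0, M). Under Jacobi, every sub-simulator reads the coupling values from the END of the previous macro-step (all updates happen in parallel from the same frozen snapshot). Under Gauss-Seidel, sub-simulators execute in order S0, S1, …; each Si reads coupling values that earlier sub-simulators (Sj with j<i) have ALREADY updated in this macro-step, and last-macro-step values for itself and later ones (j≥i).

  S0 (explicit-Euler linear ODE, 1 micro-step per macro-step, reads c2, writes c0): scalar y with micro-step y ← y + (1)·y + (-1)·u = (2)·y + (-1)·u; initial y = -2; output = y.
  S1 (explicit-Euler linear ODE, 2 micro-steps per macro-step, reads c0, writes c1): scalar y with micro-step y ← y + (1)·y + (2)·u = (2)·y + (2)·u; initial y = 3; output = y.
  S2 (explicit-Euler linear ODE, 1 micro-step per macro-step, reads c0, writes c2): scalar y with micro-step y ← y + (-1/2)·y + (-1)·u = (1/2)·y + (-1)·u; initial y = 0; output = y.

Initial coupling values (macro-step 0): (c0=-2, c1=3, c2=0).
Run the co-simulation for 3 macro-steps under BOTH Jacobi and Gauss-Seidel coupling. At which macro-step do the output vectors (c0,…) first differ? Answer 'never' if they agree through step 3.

[Jacobi] macro 1: S0 reads c2=0 → after 1×micro: -4; S1 reads c0=-2 → after 2×micro: 0; S2 reads c0=-2 → after 1×micro: 2 ⇒ (c0=-4, c1=0, c2=2)
[Jacobi] macro 2: S0 reads c2=2 → after 1×micro: -10; S1 reads c0=-4 → after 2×micro: -24; S2 reads c0=-4 → after 1×micro: 5 ⇒ (c0=-10, c1=-24, c2=5)
[Jacobi] macro 3: S0 reads c2=5 → after 1×micro: -25; S1 reads c0=-10 → after 2×micro: -156; S2 reads c0=-10 → after 1×micro: 25/2 ⇒ (c0=-25, c1=-156, c2=25/2)
[Gauss-Seidel] macro 1: S0 reads c2=0 → after 1×micro: -4; S1 reads c0=-4 → after 2×micro: -12; S2 reads c0=-4 → after 1×micro: 4 ⇒ (c0=-4, c1=-12, c2=4)
[Gauss-Seidel] macro 2: S0 reads c2=4 → after 1×micro: -12; S1 reads c0=-12 → after 2×micro: -120; S2 reads c0=-12 → after 1×micro: 14 ⇒ (c0=-12, c1=-120, c2=14)
[Gauss-Seidel] macro 3: S0 reads c2=14 → after 1×micro: -38; S1 reads c0=-38 → after 2×micro: -708; S2 reads c0=-38 → after 1×micro: 45 ⇒ (c0=-38, c1=-708, c2=45)

first divergence at macro-step: 1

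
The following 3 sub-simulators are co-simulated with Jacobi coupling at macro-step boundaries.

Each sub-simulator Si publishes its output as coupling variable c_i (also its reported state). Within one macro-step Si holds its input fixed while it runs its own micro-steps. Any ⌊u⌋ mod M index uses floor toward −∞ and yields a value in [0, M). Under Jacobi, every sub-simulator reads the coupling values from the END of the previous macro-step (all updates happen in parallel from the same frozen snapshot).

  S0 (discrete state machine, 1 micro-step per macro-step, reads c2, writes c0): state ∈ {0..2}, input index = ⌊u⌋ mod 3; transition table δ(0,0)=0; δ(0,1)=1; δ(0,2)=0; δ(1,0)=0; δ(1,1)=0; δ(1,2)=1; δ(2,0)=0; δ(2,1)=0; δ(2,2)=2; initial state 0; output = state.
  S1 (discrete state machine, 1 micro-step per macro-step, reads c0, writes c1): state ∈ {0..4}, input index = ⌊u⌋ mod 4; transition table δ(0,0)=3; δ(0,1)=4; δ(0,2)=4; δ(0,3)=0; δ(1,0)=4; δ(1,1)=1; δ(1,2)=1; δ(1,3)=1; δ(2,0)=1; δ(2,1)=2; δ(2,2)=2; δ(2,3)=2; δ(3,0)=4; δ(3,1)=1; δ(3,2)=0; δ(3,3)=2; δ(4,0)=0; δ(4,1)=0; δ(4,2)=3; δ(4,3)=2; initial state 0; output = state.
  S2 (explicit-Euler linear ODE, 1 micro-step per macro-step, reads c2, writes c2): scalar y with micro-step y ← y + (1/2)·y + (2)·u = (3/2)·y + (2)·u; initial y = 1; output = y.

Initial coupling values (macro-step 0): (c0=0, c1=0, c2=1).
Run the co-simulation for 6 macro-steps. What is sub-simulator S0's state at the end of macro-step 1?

S0 state at macro-step 1 = 1

macro 1: S0 reads c2=1 → after 1×micro: 1; S1 reads c0=0 → after 1×micro: 3; S2 reads c2=1 → after 1×micro: 7/2 ⇒ (c0=1, c1=3, c2=7/2)
macro 2: S0 reads c2=7/2 → after 1×micro: 0; S1 reads c0=1 → after 1×micro: 1; S2 reads c2=7/2 → after 1×micro: 49/4 ⇒ (c0=0, c1=1, c2=49/4)
macro 3: S0 reads c2=49/4 → after 1×micro: 0; S1 reads c0=0 → after 1×micro: 4; S2 reads c2=49/4 → after 1×micro: 343/8 ⇒ (c0=0, c1=4, c2=343/8)
macro 4: S0 reads c2=343/8 → after 1×micro: 0; S1 reads c0=0 → after 1×micro: 0; S2 reads c2=343/8 → after 1×micro: 2401/16 ⇒ (c0=0, c1=0, c2=2401/16)
macro 5: S0 reads c2=2401/16 → after 1×micro: 0; S1 reads c0=0 → after 1×micro: 3; S2 reads c2=2401/16 → after 1×micro: 16807/32 ⇒ (c0=0, c1=3, c2=16807/32)
macro 6: S0 reads c2=16807/32 → after 1×micro: 0; S1 reads c0=0 → after 1×micro: 4; S2 reads c2=16807/32 → after 1×micro: 117649/64 ⇒ (c0=0, c1=4, c2=117649/64)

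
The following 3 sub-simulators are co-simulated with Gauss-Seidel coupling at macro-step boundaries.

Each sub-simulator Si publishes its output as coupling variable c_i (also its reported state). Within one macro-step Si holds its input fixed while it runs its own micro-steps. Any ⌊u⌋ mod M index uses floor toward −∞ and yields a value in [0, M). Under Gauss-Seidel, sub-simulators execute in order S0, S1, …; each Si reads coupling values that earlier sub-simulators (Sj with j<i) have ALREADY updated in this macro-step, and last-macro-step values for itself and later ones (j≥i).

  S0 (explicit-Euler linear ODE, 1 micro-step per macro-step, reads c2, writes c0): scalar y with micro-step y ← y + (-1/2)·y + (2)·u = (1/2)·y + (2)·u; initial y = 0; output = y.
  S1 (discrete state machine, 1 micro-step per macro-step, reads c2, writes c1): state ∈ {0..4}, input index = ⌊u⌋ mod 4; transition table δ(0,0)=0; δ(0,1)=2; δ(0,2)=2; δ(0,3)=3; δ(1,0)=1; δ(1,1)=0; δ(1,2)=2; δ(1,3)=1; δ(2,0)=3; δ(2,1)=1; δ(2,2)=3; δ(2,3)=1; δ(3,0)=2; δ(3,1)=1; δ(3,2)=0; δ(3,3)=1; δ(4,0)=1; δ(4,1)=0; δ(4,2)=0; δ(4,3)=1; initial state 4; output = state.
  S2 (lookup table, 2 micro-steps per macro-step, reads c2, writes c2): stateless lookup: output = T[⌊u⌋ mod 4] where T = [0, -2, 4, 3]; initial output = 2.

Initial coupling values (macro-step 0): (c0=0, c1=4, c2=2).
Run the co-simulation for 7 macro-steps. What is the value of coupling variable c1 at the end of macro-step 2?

c1 at macro-step 2 = 0

macro 1: S0 reads c2=2 → after 1×micro: 4; S1 reads c2=2 → after 1×micro: 0; S2 reads c2=2 → after 2×micro: 4 ⇒ (c0=4, c1=0, c2=4)
macro 2: S0 reads c2=4 → after 1×micro: 10; S1 reads c2=4 → after 1×micro: 0; S2 reads c2=4 → after 2×micro: 0 ⇒ (c0=10, c1=0, c2=0)
macro 3: S0 reads c2=0 → after 1×micro: 5; S1 reads c2=0 → after 1×micro: 0; S2 reads c2=0 → after 2×micro: 0 ⇒ (c0=5, c1=0, c2=0)
macro 4: S0 reads c2=0 → after 1×micro: 5/2; S1 reads c2=0 → after 1×micro: 0; S2 reads c2=0 → after 2×micro: 0 ⇒ (c0=5/2, c1=0, c2=0)
macro 5: S0 reads c2=0 → after 1×micro: 5/4; S1 reads c2=0 → after 1×micro: 0; S2 reads c2=0 → after 2×micro: 0 ⇒ (c0=5/4, c1=0, c2=0)
macro 6: S0 reads c2=0 → after 1×micro: 5/8; S1 reads c2=0 → after 1×micro: 0; S2 reads c2=0 → after 2×micro: 0 ⇒ (c0=5/8, c1=0, c2=0)
macro 7: S0 reads c2=0 → after 1×micro: 5/16; S1 reads c2=0 → after 1×micro: 0; S2 reads c2=0 → after 2×micro: 0 ⇒ (c0=5/16, c1=0, c2=0)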